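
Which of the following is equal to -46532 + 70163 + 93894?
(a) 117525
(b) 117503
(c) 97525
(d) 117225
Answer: a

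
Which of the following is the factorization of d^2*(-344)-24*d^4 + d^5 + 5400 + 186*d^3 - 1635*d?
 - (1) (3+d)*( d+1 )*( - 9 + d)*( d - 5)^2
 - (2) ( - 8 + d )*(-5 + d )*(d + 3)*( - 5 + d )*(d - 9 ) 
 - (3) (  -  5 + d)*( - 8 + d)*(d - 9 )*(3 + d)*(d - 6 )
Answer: 2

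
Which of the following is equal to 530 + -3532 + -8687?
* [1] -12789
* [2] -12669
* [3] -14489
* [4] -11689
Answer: 4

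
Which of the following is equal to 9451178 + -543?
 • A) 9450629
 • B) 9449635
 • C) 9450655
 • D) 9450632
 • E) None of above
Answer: E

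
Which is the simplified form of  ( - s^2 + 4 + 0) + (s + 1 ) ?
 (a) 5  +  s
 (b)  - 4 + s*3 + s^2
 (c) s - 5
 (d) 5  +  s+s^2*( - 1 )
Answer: d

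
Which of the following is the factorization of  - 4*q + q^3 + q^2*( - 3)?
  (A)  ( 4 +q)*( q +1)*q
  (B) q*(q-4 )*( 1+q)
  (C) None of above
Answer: B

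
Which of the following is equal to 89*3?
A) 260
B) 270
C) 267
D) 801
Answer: C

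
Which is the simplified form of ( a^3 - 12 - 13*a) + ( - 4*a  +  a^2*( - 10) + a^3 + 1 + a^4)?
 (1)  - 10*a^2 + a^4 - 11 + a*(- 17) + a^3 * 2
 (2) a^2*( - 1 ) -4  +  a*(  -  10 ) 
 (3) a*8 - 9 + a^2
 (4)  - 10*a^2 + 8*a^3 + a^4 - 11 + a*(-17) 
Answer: 1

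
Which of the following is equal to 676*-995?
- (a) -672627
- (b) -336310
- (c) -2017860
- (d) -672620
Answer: d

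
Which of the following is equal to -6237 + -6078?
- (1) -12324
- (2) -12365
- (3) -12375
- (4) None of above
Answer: 4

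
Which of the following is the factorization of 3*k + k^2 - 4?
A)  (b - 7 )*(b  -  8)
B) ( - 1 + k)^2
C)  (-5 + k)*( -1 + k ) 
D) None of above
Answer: D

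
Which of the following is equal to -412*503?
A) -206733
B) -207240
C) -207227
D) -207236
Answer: D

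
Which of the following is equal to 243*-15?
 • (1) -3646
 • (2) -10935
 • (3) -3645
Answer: 3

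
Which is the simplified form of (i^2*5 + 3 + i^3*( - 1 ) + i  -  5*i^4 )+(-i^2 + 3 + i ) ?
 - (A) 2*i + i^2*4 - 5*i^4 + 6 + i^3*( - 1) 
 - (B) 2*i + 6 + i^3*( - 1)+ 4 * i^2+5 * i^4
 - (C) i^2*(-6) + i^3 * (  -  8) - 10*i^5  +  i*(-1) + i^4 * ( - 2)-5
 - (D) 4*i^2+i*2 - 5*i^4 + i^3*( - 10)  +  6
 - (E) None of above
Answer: A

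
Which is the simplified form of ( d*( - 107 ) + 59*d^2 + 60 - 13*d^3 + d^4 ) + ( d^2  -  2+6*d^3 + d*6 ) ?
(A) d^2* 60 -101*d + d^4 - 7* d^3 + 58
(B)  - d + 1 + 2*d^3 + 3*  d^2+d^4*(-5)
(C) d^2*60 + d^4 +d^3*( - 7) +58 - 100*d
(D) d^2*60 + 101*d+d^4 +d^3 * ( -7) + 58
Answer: A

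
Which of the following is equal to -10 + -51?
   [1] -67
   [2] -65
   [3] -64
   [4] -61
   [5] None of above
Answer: 4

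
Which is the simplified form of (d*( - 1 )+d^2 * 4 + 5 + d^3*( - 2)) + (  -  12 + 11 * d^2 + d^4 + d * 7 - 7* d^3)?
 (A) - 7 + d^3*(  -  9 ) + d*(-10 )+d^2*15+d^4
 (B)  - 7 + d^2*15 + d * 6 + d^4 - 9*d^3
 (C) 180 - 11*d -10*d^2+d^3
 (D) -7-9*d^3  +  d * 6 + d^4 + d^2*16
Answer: B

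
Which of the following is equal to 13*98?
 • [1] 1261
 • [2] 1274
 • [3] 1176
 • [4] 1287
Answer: 2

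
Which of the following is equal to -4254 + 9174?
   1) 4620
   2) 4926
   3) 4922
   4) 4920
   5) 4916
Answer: 4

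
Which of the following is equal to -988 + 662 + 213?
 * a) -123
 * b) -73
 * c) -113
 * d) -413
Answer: c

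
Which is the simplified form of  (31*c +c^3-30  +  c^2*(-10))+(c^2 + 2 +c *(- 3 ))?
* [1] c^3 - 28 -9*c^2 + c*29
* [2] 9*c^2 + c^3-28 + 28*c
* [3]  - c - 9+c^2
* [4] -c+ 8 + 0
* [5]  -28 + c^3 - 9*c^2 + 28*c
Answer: 5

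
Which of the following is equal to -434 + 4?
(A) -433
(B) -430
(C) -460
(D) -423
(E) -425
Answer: B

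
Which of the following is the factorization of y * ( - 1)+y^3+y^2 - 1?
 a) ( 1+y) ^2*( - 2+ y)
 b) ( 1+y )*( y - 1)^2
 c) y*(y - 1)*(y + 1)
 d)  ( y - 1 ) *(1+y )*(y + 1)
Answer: d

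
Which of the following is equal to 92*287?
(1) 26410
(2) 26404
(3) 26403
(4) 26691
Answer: 2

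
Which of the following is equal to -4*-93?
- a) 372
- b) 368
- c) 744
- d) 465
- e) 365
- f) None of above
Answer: a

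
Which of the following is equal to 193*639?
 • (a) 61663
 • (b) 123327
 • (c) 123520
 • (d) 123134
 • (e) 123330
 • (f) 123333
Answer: b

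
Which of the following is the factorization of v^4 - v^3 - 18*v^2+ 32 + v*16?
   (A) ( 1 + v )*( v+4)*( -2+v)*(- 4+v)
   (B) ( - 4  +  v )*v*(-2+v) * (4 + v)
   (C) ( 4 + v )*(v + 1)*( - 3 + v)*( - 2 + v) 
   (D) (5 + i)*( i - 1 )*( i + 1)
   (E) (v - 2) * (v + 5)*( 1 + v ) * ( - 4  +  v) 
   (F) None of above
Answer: A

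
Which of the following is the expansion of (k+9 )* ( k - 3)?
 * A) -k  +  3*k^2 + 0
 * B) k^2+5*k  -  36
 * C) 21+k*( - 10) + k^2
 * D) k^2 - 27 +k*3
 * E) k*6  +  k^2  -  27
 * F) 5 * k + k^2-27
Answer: E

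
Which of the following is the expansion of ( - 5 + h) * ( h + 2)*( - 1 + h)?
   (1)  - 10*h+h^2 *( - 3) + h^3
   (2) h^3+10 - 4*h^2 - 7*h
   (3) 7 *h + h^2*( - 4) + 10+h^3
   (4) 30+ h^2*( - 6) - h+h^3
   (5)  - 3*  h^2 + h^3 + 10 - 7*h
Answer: 2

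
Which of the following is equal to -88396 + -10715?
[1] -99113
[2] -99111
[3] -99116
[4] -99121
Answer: 2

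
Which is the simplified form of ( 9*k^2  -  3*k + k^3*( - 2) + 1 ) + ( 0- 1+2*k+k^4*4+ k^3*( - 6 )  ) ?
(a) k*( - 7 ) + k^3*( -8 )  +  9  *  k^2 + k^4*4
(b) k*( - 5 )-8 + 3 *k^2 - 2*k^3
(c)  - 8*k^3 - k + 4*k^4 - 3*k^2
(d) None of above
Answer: d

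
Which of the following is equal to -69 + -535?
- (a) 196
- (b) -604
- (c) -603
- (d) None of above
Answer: b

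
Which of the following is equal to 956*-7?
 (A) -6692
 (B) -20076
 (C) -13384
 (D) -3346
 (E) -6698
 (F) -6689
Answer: A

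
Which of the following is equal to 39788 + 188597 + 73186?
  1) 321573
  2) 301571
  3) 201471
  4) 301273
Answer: 2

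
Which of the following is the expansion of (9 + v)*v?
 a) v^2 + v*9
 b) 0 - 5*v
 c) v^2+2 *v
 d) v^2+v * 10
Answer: a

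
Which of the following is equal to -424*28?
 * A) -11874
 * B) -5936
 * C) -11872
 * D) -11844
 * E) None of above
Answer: C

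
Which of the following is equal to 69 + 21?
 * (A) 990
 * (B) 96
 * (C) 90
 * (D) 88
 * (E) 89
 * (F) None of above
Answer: C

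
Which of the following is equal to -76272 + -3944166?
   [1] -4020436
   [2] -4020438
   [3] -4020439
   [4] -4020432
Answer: 2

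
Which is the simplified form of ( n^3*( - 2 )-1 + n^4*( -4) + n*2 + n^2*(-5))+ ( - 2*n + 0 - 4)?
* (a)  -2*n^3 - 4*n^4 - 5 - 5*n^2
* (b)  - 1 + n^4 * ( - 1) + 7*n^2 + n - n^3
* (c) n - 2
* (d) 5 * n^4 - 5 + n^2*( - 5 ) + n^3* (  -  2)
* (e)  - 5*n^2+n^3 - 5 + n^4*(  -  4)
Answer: a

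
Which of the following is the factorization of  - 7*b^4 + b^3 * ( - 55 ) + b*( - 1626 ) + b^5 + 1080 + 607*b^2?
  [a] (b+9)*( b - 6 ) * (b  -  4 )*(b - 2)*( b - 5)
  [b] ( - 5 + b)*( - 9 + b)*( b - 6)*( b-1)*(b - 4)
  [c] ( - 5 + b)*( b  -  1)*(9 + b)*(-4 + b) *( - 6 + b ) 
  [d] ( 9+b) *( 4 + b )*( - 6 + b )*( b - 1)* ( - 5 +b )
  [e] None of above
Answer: c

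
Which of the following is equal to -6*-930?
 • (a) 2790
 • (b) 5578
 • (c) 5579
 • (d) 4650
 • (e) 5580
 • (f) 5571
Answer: e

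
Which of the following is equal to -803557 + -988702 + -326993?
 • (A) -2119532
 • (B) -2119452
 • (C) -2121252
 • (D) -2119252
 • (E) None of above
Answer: D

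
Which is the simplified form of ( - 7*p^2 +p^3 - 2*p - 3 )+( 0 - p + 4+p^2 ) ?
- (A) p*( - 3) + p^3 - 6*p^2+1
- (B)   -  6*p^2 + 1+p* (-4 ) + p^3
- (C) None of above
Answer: A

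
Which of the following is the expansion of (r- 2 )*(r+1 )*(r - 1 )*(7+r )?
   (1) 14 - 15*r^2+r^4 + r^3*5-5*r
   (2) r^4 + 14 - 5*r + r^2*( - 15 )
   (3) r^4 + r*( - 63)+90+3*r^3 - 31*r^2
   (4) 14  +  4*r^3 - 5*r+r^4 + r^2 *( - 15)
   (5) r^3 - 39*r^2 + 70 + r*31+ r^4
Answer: 1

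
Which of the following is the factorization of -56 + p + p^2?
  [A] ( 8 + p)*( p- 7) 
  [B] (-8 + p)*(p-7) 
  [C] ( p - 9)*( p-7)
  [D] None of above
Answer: A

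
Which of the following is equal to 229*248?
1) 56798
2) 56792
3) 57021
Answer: 2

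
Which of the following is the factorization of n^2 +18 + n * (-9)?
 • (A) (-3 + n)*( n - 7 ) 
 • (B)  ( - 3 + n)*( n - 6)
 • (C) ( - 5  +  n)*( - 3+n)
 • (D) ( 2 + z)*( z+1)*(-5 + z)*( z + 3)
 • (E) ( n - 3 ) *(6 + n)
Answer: B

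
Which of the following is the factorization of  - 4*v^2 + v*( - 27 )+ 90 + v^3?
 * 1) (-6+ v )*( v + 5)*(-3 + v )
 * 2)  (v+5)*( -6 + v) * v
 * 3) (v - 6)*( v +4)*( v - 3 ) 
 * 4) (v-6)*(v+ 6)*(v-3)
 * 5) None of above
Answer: 1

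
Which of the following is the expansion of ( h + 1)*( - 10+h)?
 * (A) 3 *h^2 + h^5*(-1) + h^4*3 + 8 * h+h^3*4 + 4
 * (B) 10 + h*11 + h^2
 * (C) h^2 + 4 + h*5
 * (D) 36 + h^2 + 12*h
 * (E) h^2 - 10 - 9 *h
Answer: E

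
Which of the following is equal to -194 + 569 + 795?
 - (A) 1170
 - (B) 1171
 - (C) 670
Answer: A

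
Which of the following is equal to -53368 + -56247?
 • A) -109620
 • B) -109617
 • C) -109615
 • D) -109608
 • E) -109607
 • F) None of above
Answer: C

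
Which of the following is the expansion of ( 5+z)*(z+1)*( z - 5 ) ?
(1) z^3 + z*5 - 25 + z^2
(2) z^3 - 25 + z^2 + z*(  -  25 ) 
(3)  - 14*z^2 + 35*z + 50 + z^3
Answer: 2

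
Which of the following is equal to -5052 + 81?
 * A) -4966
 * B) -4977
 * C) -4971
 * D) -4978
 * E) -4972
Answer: C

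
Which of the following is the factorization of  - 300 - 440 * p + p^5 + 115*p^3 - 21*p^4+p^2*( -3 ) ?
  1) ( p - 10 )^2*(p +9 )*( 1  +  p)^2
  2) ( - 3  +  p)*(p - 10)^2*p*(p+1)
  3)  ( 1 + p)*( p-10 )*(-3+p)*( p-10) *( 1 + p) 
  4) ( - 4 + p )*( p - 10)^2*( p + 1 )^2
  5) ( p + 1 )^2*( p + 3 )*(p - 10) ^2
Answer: 3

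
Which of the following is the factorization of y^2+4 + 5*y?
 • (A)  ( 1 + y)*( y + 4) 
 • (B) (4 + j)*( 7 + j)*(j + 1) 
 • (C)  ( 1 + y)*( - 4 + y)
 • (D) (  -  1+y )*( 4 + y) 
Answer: A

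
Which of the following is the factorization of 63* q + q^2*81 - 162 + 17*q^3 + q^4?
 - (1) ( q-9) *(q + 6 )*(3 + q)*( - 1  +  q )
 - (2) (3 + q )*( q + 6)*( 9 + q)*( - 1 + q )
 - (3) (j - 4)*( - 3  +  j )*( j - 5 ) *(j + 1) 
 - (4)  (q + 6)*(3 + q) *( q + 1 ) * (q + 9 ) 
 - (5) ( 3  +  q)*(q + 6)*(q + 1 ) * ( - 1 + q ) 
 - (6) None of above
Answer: 2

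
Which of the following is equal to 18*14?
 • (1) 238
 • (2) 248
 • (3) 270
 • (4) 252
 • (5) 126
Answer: 4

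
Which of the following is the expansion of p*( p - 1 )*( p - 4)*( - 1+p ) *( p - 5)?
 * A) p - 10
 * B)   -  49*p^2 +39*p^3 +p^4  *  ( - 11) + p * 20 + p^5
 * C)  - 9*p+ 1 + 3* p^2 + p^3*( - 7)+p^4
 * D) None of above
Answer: B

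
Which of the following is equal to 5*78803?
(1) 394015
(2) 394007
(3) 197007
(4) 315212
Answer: 1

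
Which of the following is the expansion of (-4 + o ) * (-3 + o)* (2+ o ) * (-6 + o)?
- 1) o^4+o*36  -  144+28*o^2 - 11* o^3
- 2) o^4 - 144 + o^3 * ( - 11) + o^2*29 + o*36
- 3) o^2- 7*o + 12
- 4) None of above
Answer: 1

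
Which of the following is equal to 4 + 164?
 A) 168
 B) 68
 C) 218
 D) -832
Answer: A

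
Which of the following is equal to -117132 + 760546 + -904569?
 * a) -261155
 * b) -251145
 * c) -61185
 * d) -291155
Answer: a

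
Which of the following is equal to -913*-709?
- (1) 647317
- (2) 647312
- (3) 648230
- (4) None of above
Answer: 1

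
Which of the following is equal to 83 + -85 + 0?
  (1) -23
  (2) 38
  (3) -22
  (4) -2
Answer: 4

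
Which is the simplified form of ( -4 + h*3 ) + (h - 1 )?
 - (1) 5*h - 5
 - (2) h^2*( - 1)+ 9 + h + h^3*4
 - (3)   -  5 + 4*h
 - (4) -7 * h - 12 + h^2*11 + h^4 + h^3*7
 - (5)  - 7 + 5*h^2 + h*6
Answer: 3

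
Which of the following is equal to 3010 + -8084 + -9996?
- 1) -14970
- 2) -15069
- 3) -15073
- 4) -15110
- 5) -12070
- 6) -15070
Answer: 6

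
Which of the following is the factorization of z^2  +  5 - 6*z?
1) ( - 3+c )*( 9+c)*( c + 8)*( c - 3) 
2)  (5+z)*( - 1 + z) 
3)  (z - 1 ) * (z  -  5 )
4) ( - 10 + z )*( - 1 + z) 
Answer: 3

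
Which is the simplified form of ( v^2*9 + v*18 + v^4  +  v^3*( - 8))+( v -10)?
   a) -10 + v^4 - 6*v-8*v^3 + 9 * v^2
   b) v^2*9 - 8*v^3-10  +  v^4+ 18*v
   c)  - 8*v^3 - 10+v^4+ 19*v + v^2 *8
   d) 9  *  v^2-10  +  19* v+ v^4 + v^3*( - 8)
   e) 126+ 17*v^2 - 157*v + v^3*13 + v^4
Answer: d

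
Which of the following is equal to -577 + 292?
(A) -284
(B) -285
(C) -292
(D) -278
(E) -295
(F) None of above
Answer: B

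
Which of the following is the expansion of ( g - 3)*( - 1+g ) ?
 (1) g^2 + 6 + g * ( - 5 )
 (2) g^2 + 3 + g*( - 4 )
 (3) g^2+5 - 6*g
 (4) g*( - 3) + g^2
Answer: 2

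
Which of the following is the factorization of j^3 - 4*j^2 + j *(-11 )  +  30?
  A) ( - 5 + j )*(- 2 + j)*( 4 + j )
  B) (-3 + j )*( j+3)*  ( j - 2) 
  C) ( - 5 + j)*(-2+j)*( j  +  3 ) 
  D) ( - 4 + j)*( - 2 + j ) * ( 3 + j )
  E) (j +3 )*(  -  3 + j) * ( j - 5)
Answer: C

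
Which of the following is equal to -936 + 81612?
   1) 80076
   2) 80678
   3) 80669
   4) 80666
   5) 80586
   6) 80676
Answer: 6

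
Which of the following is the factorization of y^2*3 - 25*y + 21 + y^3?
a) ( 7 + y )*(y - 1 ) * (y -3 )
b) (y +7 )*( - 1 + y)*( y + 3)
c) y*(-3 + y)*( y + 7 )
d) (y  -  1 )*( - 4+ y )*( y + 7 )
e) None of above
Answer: a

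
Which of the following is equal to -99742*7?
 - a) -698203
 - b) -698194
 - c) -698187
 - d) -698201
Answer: b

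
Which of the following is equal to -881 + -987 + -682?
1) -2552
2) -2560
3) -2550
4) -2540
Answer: 3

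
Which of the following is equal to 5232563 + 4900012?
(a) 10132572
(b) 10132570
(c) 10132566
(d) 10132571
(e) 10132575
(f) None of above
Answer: e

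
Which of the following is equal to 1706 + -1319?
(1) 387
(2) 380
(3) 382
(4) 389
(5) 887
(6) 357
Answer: 1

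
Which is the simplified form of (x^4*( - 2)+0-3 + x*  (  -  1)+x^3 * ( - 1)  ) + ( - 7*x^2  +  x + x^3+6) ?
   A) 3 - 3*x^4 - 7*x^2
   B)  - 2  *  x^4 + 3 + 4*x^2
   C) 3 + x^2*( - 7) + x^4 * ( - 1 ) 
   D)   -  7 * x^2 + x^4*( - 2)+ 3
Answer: D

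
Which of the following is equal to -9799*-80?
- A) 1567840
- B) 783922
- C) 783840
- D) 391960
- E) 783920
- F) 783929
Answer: E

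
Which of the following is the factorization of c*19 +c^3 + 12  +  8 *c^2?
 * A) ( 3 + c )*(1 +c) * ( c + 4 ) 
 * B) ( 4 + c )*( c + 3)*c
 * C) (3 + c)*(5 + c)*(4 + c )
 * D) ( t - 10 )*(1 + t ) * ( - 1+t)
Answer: A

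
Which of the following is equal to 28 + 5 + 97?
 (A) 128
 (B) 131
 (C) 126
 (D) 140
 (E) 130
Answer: E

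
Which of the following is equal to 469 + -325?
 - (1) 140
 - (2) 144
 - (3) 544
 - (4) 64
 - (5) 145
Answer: 2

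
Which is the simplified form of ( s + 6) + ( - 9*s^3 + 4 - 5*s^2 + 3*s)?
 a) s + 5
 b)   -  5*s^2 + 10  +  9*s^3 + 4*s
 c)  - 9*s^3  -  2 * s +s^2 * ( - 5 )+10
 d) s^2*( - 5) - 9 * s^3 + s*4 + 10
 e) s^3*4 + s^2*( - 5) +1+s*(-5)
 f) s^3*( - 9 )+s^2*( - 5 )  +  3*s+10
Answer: d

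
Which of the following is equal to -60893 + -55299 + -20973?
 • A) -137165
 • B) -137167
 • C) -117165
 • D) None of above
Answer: A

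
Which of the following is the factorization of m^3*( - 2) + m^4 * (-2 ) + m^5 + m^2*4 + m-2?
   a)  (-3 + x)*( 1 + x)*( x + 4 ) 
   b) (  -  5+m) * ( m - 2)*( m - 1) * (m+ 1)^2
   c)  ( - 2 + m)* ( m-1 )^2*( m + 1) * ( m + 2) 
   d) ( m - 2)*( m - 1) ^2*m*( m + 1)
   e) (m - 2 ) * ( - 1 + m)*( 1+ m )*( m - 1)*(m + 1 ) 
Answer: e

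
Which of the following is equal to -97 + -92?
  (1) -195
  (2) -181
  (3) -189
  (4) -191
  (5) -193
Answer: 3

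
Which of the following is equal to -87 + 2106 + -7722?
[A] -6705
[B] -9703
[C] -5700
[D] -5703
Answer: D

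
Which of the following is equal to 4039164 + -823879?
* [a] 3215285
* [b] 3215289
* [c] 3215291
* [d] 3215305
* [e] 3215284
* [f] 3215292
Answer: a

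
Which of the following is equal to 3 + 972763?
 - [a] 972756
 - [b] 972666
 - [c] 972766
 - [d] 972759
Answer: c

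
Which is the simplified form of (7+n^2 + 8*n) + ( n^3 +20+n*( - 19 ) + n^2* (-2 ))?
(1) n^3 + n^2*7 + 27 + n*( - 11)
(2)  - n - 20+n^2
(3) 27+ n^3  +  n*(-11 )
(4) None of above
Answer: 4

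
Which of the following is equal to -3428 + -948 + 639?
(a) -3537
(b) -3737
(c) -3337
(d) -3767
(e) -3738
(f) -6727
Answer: b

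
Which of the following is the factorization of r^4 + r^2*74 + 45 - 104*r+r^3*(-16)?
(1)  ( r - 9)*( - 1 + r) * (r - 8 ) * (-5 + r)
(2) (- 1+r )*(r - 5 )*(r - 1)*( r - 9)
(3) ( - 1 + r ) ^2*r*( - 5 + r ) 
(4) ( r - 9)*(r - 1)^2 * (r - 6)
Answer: 2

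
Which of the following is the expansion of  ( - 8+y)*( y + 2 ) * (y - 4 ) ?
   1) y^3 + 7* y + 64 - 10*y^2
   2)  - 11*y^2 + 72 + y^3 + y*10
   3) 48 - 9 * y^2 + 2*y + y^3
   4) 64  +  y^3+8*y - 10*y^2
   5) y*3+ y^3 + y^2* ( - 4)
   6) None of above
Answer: 4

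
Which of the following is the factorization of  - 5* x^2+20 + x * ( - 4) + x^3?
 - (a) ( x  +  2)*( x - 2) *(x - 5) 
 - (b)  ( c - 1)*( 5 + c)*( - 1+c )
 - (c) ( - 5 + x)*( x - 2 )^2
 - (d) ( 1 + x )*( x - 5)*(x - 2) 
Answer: a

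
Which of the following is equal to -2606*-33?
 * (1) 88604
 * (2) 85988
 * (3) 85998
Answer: 3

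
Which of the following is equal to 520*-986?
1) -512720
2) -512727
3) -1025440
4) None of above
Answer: 1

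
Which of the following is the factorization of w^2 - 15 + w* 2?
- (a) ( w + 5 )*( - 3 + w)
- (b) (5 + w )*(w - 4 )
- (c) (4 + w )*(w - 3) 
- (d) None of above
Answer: a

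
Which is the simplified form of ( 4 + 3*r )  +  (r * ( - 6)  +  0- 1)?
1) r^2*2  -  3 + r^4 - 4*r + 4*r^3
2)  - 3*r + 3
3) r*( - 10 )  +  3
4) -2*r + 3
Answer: 2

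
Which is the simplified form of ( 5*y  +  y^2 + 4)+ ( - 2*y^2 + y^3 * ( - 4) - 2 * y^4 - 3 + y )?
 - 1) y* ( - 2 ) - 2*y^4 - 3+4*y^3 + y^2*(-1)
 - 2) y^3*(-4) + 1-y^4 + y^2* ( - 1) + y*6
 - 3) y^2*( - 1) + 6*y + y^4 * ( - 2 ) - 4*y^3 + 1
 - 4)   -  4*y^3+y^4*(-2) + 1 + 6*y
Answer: 3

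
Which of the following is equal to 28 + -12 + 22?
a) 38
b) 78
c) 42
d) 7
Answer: a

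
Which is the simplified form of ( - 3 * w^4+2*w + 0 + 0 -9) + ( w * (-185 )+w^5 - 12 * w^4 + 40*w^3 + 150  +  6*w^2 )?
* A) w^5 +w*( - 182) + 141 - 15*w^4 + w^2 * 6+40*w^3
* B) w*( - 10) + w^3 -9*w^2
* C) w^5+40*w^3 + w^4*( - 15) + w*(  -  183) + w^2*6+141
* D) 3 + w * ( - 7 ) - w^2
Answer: C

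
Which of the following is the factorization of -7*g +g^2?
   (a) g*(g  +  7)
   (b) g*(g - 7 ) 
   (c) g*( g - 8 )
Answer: b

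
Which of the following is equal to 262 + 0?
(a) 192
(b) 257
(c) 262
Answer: c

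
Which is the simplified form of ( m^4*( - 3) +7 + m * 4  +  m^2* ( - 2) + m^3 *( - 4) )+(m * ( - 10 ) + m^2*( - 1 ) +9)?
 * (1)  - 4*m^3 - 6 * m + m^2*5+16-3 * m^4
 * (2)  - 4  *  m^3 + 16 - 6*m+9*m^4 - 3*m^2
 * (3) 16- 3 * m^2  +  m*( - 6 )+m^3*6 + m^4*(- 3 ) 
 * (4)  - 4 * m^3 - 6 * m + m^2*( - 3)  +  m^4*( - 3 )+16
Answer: 4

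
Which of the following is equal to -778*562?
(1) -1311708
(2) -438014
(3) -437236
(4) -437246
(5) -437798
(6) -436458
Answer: 3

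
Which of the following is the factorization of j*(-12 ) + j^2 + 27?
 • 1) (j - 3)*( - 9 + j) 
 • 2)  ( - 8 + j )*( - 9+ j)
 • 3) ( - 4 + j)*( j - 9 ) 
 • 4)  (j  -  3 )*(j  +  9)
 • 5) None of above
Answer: 1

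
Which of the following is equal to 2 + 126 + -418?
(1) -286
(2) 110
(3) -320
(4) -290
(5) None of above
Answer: 4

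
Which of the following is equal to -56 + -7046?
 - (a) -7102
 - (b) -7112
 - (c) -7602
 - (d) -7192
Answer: a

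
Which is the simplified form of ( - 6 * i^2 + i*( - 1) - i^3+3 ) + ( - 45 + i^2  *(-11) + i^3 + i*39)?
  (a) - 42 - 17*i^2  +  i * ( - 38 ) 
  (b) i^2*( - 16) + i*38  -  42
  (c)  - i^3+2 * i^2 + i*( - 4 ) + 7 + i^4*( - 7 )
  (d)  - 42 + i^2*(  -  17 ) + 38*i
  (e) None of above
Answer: d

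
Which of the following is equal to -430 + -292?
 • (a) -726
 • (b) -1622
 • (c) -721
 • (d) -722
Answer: d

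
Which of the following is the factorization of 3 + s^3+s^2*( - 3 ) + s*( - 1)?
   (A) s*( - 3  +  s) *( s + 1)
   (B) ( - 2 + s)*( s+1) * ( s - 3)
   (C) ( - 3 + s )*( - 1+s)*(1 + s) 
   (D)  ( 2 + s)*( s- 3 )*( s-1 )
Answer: C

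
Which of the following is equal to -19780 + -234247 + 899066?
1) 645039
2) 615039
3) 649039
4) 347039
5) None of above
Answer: 1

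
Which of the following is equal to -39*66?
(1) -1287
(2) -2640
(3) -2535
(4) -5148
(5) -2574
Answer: 5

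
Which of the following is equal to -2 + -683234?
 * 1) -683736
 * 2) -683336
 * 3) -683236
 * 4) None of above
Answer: 3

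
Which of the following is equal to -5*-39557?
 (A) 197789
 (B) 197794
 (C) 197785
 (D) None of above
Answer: C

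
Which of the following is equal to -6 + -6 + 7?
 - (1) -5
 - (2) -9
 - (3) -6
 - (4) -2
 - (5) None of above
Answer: 1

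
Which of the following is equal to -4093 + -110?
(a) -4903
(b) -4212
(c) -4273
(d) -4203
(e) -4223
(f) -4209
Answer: d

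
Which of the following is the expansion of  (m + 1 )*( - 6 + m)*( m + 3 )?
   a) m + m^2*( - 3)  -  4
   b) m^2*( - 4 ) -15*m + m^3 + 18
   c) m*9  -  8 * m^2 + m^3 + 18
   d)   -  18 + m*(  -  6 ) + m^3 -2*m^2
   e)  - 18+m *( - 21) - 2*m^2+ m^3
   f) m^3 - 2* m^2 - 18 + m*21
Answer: e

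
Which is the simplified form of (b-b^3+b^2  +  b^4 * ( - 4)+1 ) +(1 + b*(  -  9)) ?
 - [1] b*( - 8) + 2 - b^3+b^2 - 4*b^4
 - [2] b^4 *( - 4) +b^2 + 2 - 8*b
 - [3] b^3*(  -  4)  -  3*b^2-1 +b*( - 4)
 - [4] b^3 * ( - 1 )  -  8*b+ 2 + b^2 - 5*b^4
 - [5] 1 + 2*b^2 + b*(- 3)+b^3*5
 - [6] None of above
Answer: 1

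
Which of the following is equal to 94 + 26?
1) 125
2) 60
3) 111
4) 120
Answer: 4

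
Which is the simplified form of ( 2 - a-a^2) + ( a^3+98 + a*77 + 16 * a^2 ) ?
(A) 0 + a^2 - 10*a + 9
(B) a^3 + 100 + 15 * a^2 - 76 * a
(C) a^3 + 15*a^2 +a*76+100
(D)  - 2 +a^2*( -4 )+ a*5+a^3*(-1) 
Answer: C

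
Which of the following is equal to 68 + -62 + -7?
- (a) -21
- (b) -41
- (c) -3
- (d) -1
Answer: d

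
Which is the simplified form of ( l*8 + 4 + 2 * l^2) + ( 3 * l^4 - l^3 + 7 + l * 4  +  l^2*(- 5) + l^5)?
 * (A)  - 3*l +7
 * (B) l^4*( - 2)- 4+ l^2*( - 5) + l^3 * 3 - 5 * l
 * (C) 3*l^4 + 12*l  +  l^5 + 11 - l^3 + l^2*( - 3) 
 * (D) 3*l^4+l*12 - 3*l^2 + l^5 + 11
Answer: C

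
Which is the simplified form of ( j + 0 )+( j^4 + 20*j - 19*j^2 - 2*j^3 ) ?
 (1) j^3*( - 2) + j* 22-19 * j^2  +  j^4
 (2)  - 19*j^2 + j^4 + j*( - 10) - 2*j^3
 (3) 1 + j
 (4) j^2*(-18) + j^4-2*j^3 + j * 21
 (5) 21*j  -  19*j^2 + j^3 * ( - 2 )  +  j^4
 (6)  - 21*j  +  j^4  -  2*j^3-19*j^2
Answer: 5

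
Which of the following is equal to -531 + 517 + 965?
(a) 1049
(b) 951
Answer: b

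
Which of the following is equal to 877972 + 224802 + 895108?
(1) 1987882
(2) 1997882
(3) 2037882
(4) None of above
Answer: 2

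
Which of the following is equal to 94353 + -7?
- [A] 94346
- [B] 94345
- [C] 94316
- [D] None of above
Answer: A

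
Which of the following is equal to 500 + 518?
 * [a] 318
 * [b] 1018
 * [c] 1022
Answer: b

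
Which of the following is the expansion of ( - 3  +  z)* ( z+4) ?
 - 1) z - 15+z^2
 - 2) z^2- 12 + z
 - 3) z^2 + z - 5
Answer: 2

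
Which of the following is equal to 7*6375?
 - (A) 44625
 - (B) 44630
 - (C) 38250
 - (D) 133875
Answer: A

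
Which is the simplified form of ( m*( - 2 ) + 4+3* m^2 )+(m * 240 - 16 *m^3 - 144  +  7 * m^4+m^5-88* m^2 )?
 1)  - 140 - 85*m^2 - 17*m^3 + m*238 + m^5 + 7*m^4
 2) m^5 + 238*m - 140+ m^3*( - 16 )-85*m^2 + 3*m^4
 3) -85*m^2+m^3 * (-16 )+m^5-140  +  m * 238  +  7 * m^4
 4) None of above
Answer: 3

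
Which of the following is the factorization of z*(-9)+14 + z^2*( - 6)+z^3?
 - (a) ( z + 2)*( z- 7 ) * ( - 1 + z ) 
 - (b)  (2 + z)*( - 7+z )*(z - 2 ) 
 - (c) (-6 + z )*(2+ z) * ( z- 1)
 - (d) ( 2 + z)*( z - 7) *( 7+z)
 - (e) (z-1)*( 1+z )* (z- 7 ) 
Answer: a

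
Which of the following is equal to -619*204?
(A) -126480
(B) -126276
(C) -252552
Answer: B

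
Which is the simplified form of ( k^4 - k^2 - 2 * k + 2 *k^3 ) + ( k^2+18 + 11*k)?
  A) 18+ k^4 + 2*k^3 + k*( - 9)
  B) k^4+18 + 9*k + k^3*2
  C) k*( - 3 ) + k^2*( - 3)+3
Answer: B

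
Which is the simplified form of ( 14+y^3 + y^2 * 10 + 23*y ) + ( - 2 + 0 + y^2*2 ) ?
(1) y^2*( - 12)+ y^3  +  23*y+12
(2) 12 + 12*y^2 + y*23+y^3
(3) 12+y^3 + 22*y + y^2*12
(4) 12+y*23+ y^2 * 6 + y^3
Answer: 2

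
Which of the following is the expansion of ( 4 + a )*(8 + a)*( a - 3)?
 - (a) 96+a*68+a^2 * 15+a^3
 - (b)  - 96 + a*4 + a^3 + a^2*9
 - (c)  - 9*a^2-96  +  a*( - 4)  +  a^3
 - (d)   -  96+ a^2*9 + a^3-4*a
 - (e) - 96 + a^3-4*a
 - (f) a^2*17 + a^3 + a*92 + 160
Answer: d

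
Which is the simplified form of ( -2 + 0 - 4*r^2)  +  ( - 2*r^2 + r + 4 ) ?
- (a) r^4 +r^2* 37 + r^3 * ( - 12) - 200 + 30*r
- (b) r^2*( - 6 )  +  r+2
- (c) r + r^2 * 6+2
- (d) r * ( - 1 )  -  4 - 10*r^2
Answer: b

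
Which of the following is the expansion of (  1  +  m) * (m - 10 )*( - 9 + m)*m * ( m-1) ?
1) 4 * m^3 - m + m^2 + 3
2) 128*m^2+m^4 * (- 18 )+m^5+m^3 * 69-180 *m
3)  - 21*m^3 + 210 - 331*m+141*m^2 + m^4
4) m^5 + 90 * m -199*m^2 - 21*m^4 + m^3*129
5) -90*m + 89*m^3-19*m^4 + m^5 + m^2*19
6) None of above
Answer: 5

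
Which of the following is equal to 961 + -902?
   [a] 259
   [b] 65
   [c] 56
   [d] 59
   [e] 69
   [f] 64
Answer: d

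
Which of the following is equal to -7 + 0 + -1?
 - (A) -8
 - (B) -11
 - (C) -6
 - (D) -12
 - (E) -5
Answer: A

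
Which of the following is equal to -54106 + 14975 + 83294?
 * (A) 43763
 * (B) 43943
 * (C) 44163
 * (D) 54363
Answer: C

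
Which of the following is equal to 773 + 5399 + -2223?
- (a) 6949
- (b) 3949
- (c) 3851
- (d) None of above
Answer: b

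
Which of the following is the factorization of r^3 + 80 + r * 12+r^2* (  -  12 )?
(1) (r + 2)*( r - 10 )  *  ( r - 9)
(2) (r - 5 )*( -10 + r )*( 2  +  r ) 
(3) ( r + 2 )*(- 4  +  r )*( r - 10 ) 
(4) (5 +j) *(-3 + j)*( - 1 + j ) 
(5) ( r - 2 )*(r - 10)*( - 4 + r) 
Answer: 3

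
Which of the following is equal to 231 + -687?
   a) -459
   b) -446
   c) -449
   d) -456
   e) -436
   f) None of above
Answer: d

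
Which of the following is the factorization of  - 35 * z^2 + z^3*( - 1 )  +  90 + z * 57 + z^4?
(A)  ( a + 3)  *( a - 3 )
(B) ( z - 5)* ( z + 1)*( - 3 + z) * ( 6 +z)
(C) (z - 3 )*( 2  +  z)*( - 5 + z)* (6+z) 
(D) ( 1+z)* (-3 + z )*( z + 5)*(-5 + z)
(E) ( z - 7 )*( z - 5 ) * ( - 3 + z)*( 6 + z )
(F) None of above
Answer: B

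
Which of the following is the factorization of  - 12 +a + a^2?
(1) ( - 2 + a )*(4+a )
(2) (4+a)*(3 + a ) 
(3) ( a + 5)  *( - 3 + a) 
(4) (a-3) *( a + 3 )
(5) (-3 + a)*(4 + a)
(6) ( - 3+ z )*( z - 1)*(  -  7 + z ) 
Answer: 5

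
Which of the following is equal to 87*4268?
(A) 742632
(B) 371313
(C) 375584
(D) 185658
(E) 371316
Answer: E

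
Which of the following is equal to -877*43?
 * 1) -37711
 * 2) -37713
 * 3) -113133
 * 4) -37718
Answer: 1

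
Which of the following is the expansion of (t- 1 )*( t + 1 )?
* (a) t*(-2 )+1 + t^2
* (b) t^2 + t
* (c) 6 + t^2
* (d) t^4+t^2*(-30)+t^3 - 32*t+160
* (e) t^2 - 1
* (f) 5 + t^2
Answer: e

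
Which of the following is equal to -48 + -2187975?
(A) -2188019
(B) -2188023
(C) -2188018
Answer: B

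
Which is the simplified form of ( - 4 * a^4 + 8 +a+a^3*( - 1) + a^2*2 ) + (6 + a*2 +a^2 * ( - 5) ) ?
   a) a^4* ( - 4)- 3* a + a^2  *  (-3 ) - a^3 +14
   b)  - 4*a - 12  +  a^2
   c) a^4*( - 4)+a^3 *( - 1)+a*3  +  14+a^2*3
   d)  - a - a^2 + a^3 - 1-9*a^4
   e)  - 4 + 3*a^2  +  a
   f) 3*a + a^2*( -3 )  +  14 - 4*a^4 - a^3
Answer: f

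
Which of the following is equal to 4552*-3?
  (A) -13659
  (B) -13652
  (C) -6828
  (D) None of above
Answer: D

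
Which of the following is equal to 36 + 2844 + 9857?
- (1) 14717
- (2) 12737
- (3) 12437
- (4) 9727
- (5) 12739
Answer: 2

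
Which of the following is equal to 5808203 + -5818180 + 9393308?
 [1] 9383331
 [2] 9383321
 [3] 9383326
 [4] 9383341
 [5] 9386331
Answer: 1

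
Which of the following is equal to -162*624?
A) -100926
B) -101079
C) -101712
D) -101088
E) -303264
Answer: D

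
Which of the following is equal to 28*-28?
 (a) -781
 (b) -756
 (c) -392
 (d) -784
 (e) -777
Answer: d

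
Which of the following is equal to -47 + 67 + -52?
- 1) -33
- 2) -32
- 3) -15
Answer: 2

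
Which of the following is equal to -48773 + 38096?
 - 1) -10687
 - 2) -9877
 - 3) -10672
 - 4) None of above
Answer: 4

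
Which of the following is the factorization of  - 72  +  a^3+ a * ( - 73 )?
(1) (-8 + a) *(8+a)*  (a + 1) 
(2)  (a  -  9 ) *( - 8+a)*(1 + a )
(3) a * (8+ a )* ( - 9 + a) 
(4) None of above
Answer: 4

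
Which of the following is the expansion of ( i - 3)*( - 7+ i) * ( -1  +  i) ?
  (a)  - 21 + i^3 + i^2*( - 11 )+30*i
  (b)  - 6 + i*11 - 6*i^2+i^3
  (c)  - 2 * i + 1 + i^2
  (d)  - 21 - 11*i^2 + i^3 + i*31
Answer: d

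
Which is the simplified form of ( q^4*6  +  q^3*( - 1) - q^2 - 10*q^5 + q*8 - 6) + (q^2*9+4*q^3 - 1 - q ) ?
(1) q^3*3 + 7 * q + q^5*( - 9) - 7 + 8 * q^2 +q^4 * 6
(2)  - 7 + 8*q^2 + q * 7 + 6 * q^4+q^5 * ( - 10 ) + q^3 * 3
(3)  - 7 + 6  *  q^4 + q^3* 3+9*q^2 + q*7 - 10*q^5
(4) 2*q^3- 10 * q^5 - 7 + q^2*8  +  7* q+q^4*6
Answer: 2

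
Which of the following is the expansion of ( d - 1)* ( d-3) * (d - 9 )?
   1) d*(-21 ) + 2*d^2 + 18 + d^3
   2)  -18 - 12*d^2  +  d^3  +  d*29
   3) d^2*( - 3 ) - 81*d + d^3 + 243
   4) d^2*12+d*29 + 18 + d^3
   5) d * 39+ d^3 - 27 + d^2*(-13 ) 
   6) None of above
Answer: 5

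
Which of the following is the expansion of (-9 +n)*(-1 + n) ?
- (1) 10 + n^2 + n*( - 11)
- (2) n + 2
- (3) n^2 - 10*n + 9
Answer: 3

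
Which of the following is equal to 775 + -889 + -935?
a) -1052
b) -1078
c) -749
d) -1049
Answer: d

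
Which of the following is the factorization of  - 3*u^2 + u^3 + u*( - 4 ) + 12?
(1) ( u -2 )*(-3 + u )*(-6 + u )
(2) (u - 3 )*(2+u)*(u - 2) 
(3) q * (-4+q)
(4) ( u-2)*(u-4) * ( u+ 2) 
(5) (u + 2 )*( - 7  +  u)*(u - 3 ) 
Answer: 2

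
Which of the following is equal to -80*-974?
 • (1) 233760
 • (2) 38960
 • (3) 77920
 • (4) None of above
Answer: 3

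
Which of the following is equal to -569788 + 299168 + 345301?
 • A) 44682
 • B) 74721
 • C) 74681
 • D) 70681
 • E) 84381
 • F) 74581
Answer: C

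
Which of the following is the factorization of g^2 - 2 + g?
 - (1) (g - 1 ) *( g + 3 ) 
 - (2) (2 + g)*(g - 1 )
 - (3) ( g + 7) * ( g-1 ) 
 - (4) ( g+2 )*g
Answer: 2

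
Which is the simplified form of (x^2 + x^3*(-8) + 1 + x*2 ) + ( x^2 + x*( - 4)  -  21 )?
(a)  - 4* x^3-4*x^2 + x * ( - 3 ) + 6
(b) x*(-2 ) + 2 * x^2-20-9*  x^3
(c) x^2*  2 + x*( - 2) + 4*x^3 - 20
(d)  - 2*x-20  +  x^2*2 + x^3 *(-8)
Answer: d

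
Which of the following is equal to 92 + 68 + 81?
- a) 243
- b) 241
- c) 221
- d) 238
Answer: b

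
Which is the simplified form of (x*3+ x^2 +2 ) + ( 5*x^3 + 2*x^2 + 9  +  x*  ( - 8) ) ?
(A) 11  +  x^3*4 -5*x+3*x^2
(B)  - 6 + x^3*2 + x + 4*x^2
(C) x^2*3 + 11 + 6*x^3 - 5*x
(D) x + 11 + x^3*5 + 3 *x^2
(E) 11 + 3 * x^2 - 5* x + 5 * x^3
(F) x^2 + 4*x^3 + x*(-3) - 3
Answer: E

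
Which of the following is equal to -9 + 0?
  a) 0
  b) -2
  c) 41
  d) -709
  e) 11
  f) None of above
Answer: f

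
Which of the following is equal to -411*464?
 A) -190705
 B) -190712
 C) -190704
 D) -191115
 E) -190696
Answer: C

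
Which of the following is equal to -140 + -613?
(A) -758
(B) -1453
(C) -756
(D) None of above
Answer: D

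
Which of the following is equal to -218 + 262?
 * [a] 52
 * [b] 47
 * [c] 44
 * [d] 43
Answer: c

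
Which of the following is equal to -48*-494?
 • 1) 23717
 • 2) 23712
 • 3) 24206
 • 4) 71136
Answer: 2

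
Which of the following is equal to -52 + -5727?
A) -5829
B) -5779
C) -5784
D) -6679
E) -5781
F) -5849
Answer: B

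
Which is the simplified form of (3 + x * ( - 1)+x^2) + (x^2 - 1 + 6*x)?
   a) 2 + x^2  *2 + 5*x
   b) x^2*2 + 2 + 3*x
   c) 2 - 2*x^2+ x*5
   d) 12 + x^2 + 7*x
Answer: a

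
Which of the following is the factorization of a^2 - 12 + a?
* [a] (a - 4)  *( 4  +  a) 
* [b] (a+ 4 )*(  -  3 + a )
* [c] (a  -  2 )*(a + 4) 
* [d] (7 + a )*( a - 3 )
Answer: b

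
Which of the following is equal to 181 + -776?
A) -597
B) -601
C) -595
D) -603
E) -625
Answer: C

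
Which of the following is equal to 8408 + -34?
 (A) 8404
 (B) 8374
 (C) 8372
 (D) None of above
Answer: B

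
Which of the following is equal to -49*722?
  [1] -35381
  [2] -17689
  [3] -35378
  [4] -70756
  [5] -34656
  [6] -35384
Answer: 3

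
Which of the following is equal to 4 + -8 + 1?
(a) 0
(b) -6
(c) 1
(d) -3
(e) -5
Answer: d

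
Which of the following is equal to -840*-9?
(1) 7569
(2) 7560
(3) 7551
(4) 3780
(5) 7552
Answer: 2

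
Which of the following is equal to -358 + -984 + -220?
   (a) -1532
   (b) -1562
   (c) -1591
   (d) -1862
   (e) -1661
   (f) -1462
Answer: b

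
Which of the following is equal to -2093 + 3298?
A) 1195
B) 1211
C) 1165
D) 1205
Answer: D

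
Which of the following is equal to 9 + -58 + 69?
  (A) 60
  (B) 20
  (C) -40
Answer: B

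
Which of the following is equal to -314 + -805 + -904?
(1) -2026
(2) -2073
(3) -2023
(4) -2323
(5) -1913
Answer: 3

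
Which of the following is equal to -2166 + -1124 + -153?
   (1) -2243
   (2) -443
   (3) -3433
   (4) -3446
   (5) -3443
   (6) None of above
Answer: 5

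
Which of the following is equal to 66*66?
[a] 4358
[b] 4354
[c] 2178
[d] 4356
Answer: d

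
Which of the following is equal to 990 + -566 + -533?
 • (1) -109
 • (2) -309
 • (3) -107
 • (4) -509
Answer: 1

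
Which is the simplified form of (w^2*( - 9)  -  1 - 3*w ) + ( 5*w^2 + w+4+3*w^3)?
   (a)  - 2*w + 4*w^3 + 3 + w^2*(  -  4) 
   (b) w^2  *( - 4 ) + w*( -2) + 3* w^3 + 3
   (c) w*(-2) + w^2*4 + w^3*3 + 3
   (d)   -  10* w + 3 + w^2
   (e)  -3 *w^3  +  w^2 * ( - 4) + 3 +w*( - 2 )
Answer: b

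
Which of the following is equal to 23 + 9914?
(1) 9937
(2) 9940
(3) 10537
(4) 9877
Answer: 1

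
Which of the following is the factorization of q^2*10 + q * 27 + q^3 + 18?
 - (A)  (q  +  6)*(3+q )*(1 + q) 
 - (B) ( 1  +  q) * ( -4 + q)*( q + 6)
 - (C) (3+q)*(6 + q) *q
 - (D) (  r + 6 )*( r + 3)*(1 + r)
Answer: A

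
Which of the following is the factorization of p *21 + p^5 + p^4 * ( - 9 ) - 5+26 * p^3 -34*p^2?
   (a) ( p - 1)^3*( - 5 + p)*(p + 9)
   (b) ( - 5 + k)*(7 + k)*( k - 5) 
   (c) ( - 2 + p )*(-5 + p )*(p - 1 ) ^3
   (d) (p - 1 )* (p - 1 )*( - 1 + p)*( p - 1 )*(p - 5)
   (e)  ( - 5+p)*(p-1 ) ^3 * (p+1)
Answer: d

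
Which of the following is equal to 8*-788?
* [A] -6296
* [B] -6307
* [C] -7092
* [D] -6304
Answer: D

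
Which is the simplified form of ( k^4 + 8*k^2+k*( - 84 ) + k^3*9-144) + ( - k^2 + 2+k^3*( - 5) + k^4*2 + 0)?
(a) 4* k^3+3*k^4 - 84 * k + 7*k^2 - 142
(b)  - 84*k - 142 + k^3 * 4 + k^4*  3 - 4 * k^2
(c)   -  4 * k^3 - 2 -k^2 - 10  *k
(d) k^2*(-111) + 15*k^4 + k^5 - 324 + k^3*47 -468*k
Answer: a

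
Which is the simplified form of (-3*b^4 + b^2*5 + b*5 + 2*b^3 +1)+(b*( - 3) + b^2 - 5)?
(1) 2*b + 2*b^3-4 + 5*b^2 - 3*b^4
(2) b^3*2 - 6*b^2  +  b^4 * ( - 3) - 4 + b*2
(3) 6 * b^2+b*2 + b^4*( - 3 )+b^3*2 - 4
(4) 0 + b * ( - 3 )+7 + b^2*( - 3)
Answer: 3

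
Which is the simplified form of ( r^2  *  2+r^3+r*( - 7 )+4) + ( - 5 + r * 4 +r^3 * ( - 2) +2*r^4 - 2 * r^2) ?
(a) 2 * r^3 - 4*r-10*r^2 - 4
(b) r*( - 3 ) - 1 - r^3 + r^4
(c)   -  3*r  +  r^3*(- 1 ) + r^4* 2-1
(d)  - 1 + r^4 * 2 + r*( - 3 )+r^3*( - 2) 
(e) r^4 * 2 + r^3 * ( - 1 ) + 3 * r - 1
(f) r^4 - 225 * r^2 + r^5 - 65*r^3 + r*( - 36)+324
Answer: c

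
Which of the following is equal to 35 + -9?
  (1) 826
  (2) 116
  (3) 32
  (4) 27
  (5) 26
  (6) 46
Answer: 5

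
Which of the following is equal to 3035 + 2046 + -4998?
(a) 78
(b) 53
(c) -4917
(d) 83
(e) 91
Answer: d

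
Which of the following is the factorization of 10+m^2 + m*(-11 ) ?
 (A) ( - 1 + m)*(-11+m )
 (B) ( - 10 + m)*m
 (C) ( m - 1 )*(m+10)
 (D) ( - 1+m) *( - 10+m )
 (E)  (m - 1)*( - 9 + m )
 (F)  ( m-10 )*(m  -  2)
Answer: D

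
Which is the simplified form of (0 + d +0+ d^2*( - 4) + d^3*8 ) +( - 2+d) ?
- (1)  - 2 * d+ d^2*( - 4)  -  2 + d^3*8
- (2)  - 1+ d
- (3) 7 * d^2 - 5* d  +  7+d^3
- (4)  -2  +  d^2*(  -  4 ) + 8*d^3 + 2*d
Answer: 4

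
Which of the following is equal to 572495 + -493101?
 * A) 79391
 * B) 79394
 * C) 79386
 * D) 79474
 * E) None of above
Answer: B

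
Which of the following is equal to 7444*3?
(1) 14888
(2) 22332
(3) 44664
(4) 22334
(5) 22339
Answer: 2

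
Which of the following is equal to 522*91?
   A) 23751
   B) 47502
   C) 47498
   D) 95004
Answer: B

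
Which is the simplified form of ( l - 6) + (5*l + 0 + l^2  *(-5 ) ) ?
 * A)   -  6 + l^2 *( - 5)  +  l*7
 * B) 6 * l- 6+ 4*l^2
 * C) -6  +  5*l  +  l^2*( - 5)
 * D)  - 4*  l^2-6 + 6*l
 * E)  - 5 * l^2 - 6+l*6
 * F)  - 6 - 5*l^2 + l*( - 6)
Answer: E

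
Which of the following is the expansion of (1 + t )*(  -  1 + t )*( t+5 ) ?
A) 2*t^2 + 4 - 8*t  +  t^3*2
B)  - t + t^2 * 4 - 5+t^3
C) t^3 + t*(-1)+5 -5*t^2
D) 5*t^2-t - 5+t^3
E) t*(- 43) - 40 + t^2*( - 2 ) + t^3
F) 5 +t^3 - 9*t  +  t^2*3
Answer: D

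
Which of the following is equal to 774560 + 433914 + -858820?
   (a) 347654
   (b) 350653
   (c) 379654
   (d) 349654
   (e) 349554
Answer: d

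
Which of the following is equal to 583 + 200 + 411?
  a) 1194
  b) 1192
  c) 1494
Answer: a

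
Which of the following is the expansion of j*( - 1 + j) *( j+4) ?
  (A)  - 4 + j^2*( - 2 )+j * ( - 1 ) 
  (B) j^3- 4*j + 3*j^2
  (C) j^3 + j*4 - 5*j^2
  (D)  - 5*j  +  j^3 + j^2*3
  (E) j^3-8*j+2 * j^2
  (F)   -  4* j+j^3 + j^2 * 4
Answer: B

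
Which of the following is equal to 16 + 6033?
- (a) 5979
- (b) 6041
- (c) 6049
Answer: c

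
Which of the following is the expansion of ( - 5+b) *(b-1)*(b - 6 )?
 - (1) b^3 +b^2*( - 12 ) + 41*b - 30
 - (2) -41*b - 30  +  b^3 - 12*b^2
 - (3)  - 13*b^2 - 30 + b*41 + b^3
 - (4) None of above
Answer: 1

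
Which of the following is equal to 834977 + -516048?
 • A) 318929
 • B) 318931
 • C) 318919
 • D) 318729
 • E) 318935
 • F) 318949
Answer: A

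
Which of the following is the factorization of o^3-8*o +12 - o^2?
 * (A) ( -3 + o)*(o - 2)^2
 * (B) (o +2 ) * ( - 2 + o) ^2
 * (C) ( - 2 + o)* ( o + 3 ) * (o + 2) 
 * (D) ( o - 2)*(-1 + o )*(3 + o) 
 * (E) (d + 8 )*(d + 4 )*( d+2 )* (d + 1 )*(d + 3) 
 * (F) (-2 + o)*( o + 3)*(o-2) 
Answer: F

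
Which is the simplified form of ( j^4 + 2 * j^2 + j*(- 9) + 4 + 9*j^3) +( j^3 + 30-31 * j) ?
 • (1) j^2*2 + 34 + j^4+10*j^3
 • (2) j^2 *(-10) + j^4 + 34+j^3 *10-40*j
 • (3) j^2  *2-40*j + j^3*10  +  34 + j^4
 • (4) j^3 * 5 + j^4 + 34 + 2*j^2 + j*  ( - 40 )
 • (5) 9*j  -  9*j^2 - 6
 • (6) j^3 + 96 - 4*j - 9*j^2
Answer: 3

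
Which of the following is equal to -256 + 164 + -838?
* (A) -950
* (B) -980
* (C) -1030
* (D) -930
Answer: D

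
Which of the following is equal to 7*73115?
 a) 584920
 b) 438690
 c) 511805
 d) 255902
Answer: c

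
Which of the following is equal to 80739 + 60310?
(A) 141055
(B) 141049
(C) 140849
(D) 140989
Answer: B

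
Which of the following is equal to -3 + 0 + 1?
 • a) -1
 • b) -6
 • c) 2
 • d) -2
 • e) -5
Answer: d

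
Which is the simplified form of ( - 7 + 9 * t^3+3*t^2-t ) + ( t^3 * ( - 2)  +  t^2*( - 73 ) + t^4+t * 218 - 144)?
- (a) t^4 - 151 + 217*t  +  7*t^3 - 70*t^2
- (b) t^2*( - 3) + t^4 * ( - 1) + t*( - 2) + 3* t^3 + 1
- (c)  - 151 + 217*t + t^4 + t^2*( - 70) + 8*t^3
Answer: a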